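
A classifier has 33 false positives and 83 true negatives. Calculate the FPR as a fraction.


FPR = FP / (FP + TN) = 33 / 116 = 33/116.

33/116


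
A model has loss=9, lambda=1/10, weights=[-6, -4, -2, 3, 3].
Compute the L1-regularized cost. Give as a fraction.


L1 norm = sum(|w|) = 18. J = 9 + 1/10 * 18 = 54/5.

54/5


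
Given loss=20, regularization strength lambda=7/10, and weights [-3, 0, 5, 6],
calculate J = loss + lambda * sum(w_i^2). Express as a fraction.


L2 sq norm = sum(w^2) = 70. J = 20 + 7/10 * 70 = 69.

69


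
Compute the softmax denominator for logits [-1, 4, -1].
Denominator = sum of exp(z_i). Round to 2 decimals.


Denom = e^-1=0.3679 + e^4=54.5982 + e^-1=0.3679. Sum = 55.3340, which rounds to 55.33.

55.33


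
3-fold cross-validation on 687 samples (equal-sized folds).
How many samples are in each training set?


Each validation fold has 687/3 = 229 samples. Training set = 687 - 229 = 458.

458


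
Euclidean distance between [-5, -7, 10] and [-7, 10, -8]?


d = sqrt(sum of squared differences). (-5--7)^2=4, (-7-10)^2=289, (10--8)^2=324. Sum = 617.

sqrt(617)


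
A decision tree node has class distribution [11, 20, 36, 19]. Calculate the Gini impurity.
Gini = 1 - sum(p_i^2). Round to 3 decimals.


Total = 86. Proportions: 11/86, 20/86, 36/86, 19/86. sum(p_i^2) = 0.2945. Gini = 1 - 0.2945 = 0.7055, which rounds to 0.706.

0.706


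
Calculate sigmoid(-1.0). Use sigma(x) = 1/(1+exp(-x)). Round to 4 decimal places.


sigma(-1.0) = 1/(1+e^(1.0)) = 1/(1+2.718282) = 1/3.718282 = 0.2689.

0.2689


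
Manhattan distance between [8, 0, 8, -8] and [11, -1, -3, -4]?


d = sum of absolute differences: |8-11|=3 + |0--1|=1 + |8--3|=11 + |-8--4|=4 = 19.

19


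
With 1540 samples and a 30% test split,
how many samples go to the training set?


Test set = 1540 * 30% = 462. Training set = 1540 - 462 = 1078.

1078


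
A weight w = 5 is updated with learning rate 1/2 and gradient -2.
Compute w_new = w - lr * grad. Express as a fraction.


w_new = 5 - 1/2 * -2 = 5 - -1 = 6.

6


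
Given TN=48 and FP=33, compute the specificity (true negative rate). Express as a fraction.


Specificity = TN / (TN + FP) = 48 / 81 = 16/27.

16/27


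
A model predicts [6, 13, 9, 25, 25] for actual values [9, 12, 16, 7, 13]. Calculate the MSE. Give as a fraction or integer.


MSE = (1/5) * ((9-6)^2=9 + (12-13)^2=1 + (16-9)^2=49 + (7-25)^2=324 + (13-25)^2=144). Sum = 527. MSE = 527/5.

527/5


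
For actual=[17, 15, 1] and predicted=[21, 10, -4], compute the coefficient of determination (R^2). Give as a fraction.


Mean(y) = 11. SS_res = 66. SS_tot = 152. R^2 = 1 - 66/(152) = 43/76.

43/76


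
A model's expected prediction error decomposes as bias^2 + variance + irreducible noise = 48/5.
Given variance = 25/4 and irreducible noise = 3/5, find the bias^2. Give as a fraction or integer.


Total error = bias^2 + variance + irreducible noise. So bias^2 = 48/5 - 25/4 - 3/5 = 11/4.

11/4


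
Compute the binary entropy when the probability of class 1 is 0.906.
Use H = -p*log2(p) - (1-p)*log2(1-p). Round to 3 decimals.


H = -0.906*log2(0.906) - 0.094*log2(0.094) = 0.450.

0.450


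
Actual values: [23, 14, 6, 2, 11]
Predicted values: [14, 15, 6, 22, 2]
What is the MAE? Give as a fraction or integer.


MAE = (1/5) * (|23-14|=9 + |14-15|=1 + |6-6|=0 + |2-22|=20 + |11-2|=9). Sum = 39. MAE = 39/5.

39/5


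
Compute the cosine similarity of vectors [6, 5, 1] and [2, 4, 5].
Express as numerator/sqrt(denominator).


dot = 37. |a|^2 = 62, |b|^2 = 45. cos = 37/sqrt(2790).

37/sqrt(2790)


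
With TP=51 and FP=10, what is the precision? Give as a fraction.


Precision = TP / (TP + FP) = 51 / 61 = 51/61.

51/61


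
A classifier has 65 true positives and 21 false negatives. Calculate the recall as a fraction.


Recall = TP / (TP + FN) = 65 / 86 = 65/86.

65/86


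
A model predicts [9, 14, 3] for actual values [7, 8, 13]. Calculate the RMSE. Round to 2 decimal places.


MSE = 46.6667. RMSE = sqrt(46.6667) = 6.83.

6.83


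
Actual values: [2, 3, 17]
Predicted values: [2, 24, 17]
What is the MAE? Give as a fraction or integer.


MAE = (1/3) * (|2-2|=0 + |3-24|=21 + |17-17|=0). Sum = 21. MAE = 7.

7


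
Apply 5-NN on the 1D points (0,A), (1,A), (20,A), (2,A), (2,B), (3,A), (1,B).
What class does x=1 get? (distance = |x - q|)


Distances: |0-1|=1, |1-1|=0, |20-1|=19, |2-1|=1, |2-1|=1, |3-1|=2, |1-1|=0. 5 nearest: (1,A), (1,B), (0,A), (2,A), (2,B). Counts: {'A': 3, 'B': 2}. Majority class: A.

A


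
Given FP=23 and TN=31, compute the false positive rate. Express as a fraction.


FPR = FP / (FP + TN) = 23 / 54 = 23/54.

23/54


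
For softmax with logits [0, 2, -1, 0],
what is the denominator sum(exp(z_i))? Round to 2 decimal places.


Denom = e^0=1.0000 + e^2=7.3891 + e^-1=0.3679 + e^0=1.0000. Sum = 9.7570, which rounds to 9.76.

9.76


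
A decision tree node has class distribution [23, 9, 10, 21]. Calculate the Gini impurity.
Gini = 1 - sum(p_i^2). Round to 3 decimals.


Total = 63. Proportions: 23/63, 9/63, 10/63, 21/63. sum(p_i^2) = 0.2900. Gini = 1 - 0.2900 = 0.7100, which rounds to 0.710.

0.710


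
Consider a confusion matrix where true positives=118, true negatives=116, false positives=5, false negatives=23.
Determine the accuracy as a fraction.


Accuracy = (TP + TN) / (TP + TN + FP + FN) = (118 + 116) / 262 = 117/131.

117/131


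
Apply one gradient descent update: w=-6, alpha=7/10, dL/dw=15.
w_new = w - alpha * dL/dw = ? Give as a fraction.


w_new = -6 - 7/10 * 15 = -6 - 21/2 = -33/2.

-33/2


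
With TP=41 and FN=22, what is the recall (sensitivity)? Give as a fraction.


Recall = TP / (TP + FN) = 41 / 63 = 41/63.

41/63


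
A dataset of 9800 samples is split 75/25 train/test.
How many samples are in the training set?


Test set = 9800 * 25% = 2450. Training set = 9800 - 2450 = 7350.

7350


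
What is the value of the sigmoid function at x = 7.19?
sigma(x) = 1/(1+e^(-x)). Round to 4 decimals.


sigma(7.19) = 1/(1+e^(-7.19)) = 1/(1+0.000754) = 1/1.000754 = 0.9992.

0.9992


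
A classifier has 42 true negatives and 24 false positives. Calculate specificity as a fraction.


Specificity = TN / (TN + FP) = 42 / 66 = 7/11.

7/11


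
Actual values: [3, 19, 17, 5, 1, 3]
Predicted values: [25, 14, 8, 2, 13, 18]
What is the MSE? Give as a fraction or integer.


MSE = (1/6) * ((3-25)^2=484 + (19-14)^2=25 + (17-8)^2=81 + (5-2)^2=9 + (1-13)^2=144 + (3-18)^2=225). Sum = 968. MSE = 484/3.

484/3


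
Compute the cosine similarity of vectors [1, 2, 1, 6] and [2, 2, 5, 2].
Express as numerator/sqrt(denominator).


dot = 23. |a|^2 = 42, |b|^2 = 37. cos = 23/sqrt(1554).

23/sqrt(1554)


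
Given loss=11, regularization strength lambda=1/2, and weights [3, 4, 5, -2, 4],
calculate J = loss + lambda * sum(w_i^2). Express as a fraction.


L2 sq norm = sum(w^2) = 70. J = 11 + 1/2 * 70 = 46.

46


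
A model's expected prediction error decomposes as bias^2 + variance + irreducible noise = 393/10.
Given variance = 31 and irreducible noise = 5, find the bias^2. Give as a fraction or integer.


Total error = bias^2 + variance + irreducible noise. So bias^2 = 393/10 - 31 - 5 = 33/10.

33/10


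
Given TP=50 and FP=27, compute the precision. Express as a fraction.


Precision = TP / (TP + FP) = 50 / 77 = 50/77.

50/77


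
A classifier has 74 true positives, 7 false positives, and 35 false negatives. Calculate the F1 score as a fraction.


Precision = 74/81 = 74/81. Recall = 74/109 = 74/109. F1 = 2*P*R/(P+R) = 74/95.

74/95


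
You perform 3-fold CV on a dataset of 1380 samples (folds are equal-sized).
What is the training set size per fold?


Each validation fold has 1380/3 = 460 samples. Training set = 1380 - 460 = 920.

920


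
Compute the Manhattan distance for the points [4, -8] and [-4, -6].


d = sum of absolute differences: |4--4|=8 + |-8--6|=2 = 10.

10


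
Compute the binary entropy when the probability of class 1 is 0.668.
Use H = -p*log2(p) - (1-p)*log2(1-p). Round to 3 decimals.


H = -0.668*log2(0.668) - 0.332*log2(0.332) = 0.917.

0.917


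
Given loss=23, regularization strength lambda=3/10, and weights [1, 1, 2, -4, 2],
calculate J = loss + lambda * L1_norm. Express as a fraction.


L1 norm = sum(|w|) = 10. J = 23 + 3/10 * 10 = 26.

26


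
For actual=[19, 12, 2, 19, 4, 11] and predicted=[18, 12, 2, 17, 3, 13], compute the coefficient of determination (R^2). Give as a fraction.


Mean(y) = 67/6. SS_res = 10. SS_tot = 1553/6. R^2 = 1 - 10/(1553/6) = 1493/1553.

1493/1553


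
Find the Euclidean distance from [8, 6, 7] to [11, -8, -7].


d = sqrt(sum of squared differences). (8-11)^2=9, (6--8)^2=196, (7--7)^2=196. Sum = 401.

sqrt(401)


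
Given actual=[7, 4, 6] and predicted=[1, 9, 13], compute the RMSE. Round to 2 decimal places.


MSE = 36.6667. RMSE = sqrt(36.6667) = 6.06.

6.06


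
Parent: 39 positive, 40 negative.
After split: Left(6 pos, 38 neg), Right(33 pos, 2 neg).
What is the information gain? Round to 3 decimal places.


H(parent) = 0.9999. H(left) = 0.5746, H(right) = 0.3160. Weighted = (44/79)*0.5746 + (35/79)*0.3160 = 0.4600. IG = 0.9999 - 0.4600 = 0.5399, which rounds to 0.540.

0.540


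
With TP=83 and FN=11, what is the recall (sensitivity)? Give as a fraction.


Recall = TP / (TP + FN) = 83 / 94 = 83/94.

83/94


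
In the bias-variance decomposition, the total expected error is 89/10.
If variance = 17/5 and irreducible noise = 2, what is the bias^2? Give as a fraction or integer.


Total error = bias^2 + variance + irreducible noise. So bias^2 = 89/10 - 17/5 - 2 = 7/2.

7/2


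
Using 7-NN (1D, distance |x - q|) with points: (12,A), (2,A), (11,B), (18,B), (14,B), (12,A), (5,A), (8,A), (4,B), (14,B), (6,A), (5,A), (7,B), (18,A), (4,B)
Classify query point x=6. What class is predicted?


Distances: |12-6|=6, |2-6|=4, |11-6|=5, |18-6|=12, |14-6|=8, |12-6|=6, |5-6|=1, |8-6|=2, |4-6|=2, |14-6|=8, |6-6|=0, |5-6|=1, |7-6|=1, |18-6|=12, |4-6|=2. 7 nearest: (6,A), (5,A), (5,A), (7,B), (8,A), (4,B), (4,B). Counts: {'A': 4, 'B': 3}. Majority class: A.

A


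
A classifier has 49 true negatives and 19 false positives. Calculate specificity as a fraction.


Specificity = TN / (TN + FP) = 49 / 68 = 49/68.

49/68


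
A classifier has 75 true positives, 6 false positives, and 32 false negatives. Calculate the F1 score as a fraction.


Precision = 75/81 = 25/27. Recall = 75/107 = 75/107. F1 = 2*P*R/(P+R) = 75/94.

75/94


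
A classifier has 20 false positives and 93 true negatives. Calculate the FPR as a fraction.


FPR = FP / (FP + TN) = 20 / 113 = 20/113.

20/113


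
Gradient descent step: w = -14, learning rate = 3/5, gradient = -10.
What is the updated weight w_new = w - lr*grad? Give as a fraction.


w_new = -14 - 3/5 * -10 = -14 - -6 = -8.

-8


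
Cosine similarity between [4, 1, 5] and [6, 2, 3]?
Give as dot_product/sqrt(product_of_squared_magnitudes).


dot = 41. |a|^2 = 42, |b|^2 = 49. cos = 41/sqrt(2058).

41/sqrt(2058)


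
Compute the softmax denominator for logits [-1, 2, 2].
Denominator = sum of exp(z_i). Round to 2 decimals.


Denom = e^-1=0.3679 + e^2=7.3891 + e^2=7.3891. Sum = 15.1461, which rounds to 15.15.

15.15


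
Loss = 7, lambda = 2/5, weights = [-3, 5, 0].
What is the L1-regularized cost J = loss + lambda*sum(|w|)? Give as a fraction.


L1 norm = sum(|w|) = 8. J = 7 + 2/5 * 8 = 51/5.

51/5


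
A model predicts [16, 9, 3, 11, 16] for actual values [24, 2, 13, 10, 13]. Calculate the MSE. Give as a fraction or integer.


MSE = (1/5) * ((24-16)^2=64 + (2-9)^2=49 + (13-3)^2=100 + (10-11)^2=1 + (13-16)^2=9). Sum = 223. MSE = 223/5.

223/5


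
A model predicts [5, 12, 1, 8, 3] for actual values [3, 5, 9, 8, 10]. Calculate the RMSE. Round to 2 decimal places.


MSE = 33.2000. RMSE = sqrt(33.2000) = 5.76.

5.76


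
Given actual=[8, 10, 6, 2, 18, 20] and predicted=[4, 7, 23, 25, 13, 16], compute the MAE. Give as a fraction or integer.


MAE = (1/6) * (|8-4|=4 + |10-7|=3 + |6-23|=17 + |2-25|=23 + |18-13|=5 + |20-16|=4). Sum = 56. MAE = 28/3.

28/3


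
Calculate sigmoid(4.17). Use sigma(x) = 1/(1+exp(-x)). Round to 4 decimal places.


sigma(4.17) = 1/(1+e^(-4.17)) = 1/(1+0.015452) = 1/1.015452 = 0.9848.

0.9848


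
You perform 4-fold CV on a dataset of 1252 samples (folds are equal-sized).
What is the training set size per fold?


Each validation fold has 1252/4 = 313 samples. Training set = 1252 - 313 = 939.

939


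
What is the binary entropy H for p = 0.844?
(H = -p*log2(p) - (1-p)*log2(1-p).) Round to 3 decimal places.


H = -0.844*log2(0.844) - 0.156*log2(0.156) = 0.625.

0.625


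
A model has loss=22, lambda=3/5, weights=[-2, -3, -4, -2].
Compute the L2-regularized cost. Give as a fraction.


L2 sq norm = sum(w^2) = 33. J = 22 + 3/5 * 33 = 209/5.

209/5


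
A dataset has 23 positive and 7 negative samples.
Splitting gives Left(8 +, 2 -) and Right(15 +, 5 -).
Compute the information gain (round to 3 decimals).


H(parent) = 0.7838. H(left) = 0.7219, H(right) = 0.8113. Weighted = (10/30)*0.7219 + (20/30)*0.8113 = 0.7815. IG = 0.7838 - 0.7815 = 0.0023, which rounds to 0.002.

0.002


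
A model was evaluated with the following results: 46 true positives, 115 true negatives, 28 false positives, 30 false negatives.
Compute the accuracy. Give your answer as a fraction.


Accuracy = (TP + TN) / (TP + TN + FP + FN) = (46 + 115) / 219 = 161/219.

161/219


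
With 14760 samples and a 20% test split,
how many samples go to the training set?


Test set = 14760 * 20% = 2952. Training set = 14760 - 2952 = 11808.

11808


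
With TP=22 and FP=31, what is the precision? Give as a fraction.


Precision = TP / (TP + FP) = 22 / 53 = 22/53.

22/53


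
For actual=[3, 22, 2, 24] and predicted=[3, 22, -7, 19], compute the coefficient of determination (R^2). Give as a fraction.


Mean(y) = 51/4. SS_res = 106. SS_tot = 1691/4. R^2 = 1 - 106/(1691/4) = 1267/1691.

1267/1691


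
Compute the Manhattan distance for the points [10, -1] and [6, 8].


d = sum of absolute differences: |10-6|=4 + |-1-8|=9 = 13.

13


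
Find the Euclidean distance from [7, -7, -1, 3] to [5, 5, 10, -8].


d = sqrt(sum of squared differences). (7-5)^2=4, (-7-5)^2=144, (-1-10)^2=121, (3--8)^2=121. Sum = 390.

sqrt(390)


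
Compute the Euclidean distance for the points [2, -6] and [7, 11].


d = sqrt(sum of squared differences). (2-7)^2=25, (-6-11)^2=289. Sum = 314.

sqrt(314)


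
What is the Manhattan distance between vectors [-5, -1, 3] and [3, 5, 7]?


d = sum of absolute differences: |-5-3|=8 + |-1-5|=6 + |3-7|=4 = 18.

18


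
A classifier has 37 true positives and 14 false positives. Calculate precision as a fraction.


Precision = TP / (TP + FP) = 37 / 51 = 37/51.

37/51


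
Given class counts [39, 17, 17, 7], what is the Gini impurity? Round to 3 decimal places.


Total = 80. Proportions: 39/80, 17/80, 17/80, 7/80. sum(p_i^2) = 0.3356. Gini = 1 - 0.3356 = 0.6644, which rounds to 0.664.

0.664


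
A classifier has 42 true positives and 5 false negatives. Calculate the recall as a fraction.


Recall = TP / (TP + FN) = 42 / 47 = 42/47.

42/47


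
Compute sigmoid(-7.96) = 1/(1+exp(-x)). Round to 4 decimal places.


sigma(-7.96) = 1/(1+e^(7.96)) = 1/(1+2864.072953) = 1/2865.072953 = 0.0003.

0.0003


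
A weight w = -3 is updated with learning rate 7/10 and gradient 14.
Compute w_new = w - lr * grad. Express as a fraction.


w_new = -3 - 7/10 * 14 = -3 - 49/5 = -64/5.

-64/5


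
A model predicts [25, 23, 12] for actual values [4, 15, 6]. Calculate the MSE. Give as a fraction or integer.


MSE = (1/3) * ((4-25)^2=441 + (15-23)^2=64 + (6-12)^2=36). Sum = 541. MSE = 541/3.

541/3


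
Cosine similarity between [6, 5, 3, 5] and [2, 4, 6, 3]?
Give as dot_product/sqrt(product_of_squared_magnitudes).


dot = 65. |a|^2 = 95, |b|^2 = 65. cos = 65/sqrt(6175).

65/sqrt(6175)


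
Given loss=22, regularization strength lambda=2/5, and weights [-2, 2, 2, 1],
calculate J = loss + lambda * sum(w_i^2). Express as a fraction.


L2 sq norm = sum(w^2) = 13. J = 22 + 2/5 * 13 = 136/5.

136/5


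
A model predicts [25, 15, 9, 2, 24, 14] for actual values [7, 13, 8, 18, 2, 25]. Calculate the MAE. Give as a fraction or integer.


MAE = (1/6) * (|7-25|=18 + |13-15|=2 + |8-9|=1 + |18-2|=16 + |2-24|=22 + |25-14|=11). Sum = 70. MAE = 35/3.

35/3


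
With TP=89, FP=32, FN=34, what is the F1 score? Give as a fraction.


Precision = 89/121 = 89/121. Recall = 89/123 = 89/123. F1 = 2*P*R/(P+R) = 89/122.

89/122


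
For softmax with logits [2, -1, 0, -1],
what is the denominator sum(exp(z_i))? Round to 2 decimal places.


Denom = e^2=7.3891 + e^-1=0.3679 + e^0=1.0000 + e^-1=0.3679. Sum = 9.1249, which rounds to 9.12.

9.12


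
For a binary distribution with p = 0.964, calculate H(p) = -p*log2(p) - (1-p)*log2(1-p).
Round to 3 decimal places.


H = -0.964*log2(0.964) - 0.036*log2(0.036) = 0.224.

0.224


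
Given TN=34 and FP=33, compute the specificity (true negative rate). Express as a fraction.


Specificity = TN / (TN + FP) = 34 / 67 = 34/67.

34/67


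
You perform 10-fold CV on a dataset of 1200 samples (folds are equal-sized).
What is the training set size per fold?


Each validation fold has 1200/10 = 120 samples. Training set = 1200 - 120 = 1080.

1080


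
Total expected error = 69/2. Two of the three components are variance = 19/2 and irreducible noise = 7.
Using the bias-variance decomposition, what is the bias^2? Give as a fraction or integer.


Total error = bias^2 + variance + irreducible noise. So bias^2 = 69/2 - 19/2 - 7 = 18.

18


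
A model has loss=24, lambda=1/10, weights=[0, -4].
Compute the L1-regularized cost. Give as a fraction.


L1 norm = sum(|w|) = 4. J = 24 + 1/10 * 4 = 122/5.

122/5


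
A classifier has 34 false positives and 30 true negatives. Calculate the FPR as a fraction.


FPR = FP / (FP + TN) = 34 / 64 = 17/32.

17/32


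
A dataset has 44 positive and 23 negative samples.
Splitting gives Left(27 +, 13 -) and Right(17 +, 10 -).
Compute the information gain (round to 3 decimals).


H(parent) = 0.9279. H(left) = 0.9097, H(right) = 0.9510. Weighted = (40/67)*0.9097 + (27/67)*0.9510 = 0.9263. IG = 0.9279 - 0.9263 = 0.0016, which rounds to 0.002.

0.002


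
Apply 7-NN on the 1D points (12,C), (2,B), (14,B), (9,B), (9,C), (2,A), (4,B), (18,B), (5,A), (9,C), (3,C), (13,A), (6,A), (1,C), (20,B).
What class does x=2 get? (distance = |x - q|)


Distances: |12-2|=10, |2-2|=0, |14-2|=12, |9-2|=7, |9-2|=7, |2-2|=0, |4-2|=2, |18-2|=16, |5-2|=3, |9-2|=7, |3-2|=1, |13-2|=11, |6-2|=4, |1-2|=1, |20-2|=18. 7 nearest: (2,A), (2,B), (3,C), (1,C), (4,B), (5,A), (6,A). Counts: {'A': 3, 'B': 2, 'C': 2}. Majority class: A.

A


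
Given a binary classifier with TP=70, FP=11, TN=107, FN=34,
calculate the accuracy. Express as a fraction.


Accuracy = (TP + TN) / (TP + TN + FP + FN) = (70 + 107) / 222 = 59/74.

59/74


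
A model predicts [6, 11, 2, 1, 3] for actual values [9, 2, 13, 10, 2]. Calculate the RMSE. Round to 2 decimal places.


MSE = 58.6000. RMSE = sqrt(58.6000) = 7.66.

7.66


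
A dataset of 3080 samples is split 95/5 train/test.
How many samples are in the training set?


Test set = 3080 * 5% = 154. Training set = 3080 - 154 = 2926.

2926


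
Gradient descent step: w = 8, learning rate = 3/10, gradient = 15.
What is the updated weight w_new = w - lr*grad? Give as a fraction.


w_new = 8 - 3/10 * 15 = 8 - 9/2 = 7/2.

7/2


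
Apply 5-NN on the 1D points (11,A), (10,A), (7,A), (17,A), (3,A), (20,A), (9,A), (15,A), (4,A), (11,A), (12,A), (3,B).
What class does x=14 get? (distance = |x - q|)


Distances: |11-14|=3, |10-14|=4, |7-14|=7, |17-14|=3, |3-14|=11, |20-14|=6, |9-14|=5, |15-14|=1, |4-14|=10, |11-14|=3, |12-14|=2, |3-14|=11. 5 nearest: (15,A), (12,A), (11,A), (17,A), (11,A). Counts: {'A': 5}. Majority class: A.

A


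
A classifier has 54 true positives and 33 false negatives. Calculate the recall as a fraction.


Recall = TP / (TP + FN) = 54 / 87 = 18/29.

18/29


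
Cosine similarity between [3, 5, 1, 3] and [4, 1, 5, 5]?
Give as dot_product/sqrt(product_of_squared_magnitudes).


dot = 37. |a|^2 = 44, |b|^2 = 67. cos = 37/sqrt(2948).

37/sqrt(2948)


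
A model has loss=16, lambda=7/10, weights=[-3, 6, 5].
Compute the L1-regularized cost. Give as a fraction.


L1 norm = sum(|w|) = 14. J = 16 + 7/10 * 14 = 129/5.

129/5


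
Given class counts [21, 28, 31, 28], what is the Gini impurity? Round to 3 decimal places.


Total = 108. Proportions: 21/108, 28/108, 31/108, 28/108. sum(p_i^2) = 0.2546. Gini = 1 - 0.2546 = 0.7454, which rounds to 0.745.

0.745


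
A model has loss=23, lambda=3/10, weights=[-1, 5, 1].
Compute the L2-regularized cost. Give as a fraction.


L2 sq norm = sum(w^2) = 27. J = 23 + 3/10 * 27 = 311/10.

311/10


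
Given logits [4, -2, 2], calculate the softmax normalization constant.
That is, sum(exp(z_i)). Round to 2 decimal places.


Denom = e^4=54.5982 + e^-2=0.1353 + e^2=7.3891. Sum = 62.1226, which rounds to 62.12.

62.12


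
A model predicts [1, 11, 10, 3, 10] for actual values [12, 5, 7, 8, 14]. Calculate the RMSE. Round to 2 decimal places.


MSE = 41.4000. RMSE = sqrt(41.4000) = 6.43.

6.43


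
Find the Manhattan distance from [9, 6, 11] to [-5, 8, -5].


d = sum of absolute differences: |9--5|=14 + |6-8|=2 + |11--5|=16 = 32.

32


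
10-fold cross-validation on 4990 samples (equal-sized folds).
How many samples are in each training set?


Each validation fold has 4990/10 = 499 samples. Training set = 4990 - 499 = 4491.

4491


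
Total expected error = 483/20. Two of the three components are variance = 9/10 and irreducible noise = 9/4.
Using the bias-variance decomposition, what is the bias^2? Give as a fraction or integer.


Total error = bias^2 + variance + irreducible noise. So bias^2 = 483/20 - 9/10 - 9/4 = 21.

21


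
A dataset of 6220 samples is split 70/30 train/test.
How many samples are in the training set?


Test set = 6220 * 30% = 1866. Training set = 6220 - 1866 = 4354.

4354


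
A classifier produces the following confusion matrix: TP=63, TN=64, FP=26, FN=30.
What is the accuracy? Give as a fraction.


Accuracy = (TP + TN) / (TP + TN + FP + FN) = (63 + 64) / 183 = 127/183.

127/183


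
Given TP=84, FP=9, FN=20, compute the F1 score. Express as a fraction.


Precision = 84/93 = 28/31. Recall = 84/104 = 21/26. F1 = 2*P*R/(P+R) = 168/197.

168/197


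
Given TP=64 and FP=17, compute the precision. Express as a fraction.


Precision = TP / (TP + FP) = 64 / 81 = 64/81.

64/81


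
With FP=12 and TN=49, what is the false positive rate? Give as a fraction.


FPR = FP / (FP + TN) = 12 / 61 = 12/61.

12/61


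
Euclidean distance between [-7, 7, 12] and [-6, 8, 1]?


d = sqrt(sum of squared differences). (-7--6)^2=1, (7-8)^2=1, (12-1)^2=121. Sum = 123.

sqrt(123)


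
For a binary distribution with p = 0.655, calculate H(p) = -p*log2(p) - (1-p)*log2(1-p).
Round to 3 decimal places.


H = -0.655*log2(0.655) - 0.345*log2(0.345) = 0.930.

0.930


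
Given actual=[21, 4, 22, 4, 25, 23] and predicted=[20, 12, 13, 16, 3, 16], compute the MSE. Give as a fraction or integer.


MSE = (1/6) * ((21-20)^2=1 + (4-12)^2=64 + (22-13)^2=81 + (4-16)^2=144 + (25-3)^2=484 + (23-16)^2=49). Sum = 823. MSE = 823/6.

823/6


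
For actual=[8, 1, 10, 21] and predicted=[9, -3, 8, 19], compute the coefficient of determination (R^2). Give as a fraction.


Mean(y) = 10. SS_res = 25. SS_tot = 206. R^2 = 1 - 25/(206) = 181/206.

181/206


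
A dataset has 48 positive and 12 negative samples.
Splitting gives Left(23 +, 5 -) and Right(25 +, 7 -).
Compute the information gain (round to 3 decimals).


H(parent) = 0.7219. H(left) = 0.6769, H(right) = 0.7579. Weighted = (28/60)*0.6769 + (32/60)*0.7579 = 0.7201. IG = 0.7219 - 0.7201 = 0.0018, which rounds to 0.002.

0.002


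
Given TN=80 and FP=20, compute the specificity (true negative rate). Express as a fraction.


Specificity = TN / (TN + FP) = 80 / 100 = 4/5.

4/5


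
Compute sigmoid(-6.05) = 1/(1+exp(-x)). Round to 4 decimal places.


sigma(-6.05) = 1/(1+e^(6.05)) = 1/(1+424.113030) = 1/425.113030 = 0.0024.

0.0024


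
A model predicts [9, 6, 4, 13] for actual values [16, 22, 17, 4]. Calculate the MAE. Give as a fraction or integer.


MAE = (1/4) * (|16-9|=7 + |22-6|=16 + |17-4|=13 + |4-13|=9). Sum = 45. MAE = 45/4.

45/4


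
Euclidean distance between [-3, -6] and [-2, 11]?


d = sqrt(sum of squared differences). (-3--2)^2=1, (-6-11)^2=289. Sum = 290.

sqrt(290)


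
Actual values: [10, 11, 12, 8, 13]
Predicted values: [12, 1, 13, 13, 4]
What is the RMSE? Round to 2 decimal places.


MSE = 42.2000. RMSE = sqrt(42.2000) = 6.50.

6.50


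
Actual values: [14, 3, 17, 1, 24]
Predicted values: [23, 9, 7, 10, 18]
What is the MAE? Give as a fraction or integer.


MAE = (1/5) * (|14-23|=9 + |3-9|=6 + |17-7|=10 + |1-10|=9 + |24-18|=6). Sum = 40. MAE = 8.

8


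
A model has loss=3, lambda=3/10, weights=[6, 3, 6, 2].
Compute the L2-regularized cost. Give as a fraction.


L2 sq norm = sum(w^2) = 85. J = 3 + 3/10 * 85 = 57/2.

57/2


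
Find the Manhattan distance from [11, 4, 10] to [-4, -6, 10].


d = sum of absolute differences: |11--4|=15 + |4--6|=10 + |10-10|=0 = 25.

25


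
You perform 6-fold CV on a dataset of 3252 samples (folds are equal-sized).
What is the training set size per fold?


Each validation fold has 3252/6 = 542 samples. Training set = 3252 - 542 = 2710.

2710


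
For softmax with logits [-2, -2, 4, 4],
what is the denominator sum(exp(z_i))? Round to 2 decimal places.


Denom = e^-2=0.1353 + e^-2=0.1353 + e^4=54.5982 + e^4=54.5982. Sum = 109.4670, which rounds to 109.47.

109.47


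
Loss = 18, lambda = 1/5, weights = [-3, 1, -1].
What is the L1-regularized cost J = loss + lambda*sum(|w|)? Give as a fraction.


L1 norm = sum(|w|) = 5. J = 18 + 1/5 * 5 = 19.

19


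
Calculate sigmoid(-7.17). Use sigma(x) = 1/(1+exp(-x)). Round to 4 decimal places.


sigma(-7.17) = 1/(1+e^(7.17)) = 1/(1+1299.844603) = 1/1300.844603 = 0.0008.

0.0008


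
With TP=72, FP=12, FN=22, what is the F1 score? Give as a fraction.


Precision = 72/84 = 6/7. Recall = 72/94 = 36/47. F1 = 2*P*R/(P+R) = 72/89.

72/89


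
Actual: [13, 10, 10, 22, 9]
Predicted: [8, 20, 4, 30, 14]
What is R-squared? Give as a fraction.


Mean(y) = 64/5. SS_res = 250. SS_tot = 574/5. R^2 = 1 - 250/(574/5) = -338/287.

-338/287


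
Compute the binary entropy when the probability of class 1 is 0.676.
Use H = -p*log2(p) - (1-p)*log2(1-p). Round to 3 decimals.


H = -0.676*log2(0.676) - 0.324*log2(0.324) = 0.909.

0.909


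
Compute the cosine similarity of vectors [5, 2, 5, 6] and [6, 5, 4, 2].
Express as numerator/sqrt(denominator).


dot = 72. |a|^2 = 90, |b|^2 = 81. cos = 72/sqrt(7290).

72/sqrt(7290)


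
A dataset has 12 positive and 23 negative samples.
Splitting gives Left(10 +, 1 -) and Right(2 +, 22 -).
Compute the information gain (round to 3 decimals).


H(parent) = 0.9275. H(left) = 0.4395, H(right) = 0.4138. Weighted = (11/35)*0.4395 + (24/35)*0.4138 = 0.4219. IG = 0.9275 - 0.4219 = 0.5056, which rounds to 0.506.

0.506


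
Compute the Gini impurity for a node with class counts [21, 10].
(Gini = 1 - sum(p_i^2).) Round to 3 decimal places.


Total = 31. Proportions: 21/31, 10/31. sum(p_i^2) = 0.5630. Gini = 1 - 0.5630 = 0.4370, which rounds to 0.437.

0.437


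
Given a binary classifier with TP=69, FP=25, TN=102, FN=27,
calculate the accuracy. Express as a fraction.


Accuracy = (TP + TN) / (TP + TN + FP + FN) = (69 + 102) / 223 = 171/223.

171/223


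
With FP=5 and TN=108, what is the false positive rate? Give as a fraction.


FPR = FP / (FP + TN) = 5 / 113 = 5/113.

5/113


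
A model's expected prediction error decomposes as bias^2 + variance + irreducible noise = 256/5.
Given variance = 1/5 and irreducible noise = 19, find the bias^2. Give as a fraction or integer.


Total error = bias^2 + variance + irreducible noise. So bias^2 = 256/5 - 1/5 - 19 = 32.

32


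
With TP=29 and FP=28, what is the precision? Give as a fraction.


Precision = TP / (TP + FP) = 29 / 57 = 29/57.

29/57


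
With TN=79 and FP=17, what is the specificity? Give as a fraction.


Specificity = TN / (TN + FP) = 79 / 96 = 79/96.

79/96


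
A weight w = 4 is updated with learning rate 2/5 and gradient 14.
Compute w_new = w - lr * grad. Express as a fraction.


w_new = 4 - 2/5 * 14 = 4 - 28/5 = -8/5.

-8/5


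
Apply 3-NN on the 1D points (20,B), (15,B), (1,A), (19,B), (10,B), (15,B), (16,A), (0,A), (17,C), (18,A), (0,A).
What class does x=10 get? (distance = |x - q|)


Distances: |20-10|=10, |15-10|=5, |1-10|=9, |19-10|=9, |10-10|=0, |15-10|=5, |16-10|=6, |0-10|=10, |17-10|=7, |18-10|=8, |0-10|=10. 3 nearest: (10,B), (15,B), (15,B). Counts: {'B': 3}. Majority class: B.

B


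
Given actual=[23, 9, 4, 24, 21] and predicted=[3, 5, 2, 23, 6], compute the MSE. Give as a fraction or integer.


MSE = (1/5) * ((23-3)^2=400 + (9-5)^2=16 + (4-2)^2=4 + (24-23)^2=1 + (21-6)^2=225). Sum = 646. MSE = 646/5.

646/5


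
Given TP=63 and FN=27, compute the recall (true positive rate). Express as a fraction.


Recall = TP / (TP + FN) = 63 / 90 = 7/10.

7/10


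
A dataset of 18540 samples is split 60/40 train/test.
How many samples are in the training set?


Test set = 18540 * 40% = 7416. Training set = 18540 - 7416 = 11124.

11124


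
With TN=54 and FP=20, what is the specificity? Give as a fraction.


Specificity = TN / (TN + FP) = 54 / 74 = 27/37.

27/37


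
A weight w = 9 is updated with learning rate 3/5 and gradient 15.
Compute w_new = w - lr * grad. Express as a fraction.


w_new = 9 - 3/5 * 15 = 9 - 9 = 0.

0


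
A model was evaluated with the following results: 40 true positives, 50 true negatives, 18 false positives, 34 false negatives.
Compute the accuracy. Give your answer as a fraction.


Accuracy = (TP + TN) / (TP + TN + FP + FN) = (40 + 50) / 142 = 45/71.

45/71


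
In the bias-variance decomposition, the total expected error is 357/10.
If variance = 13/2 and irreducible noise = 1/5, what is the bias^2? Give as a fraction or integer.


Total error = bias^2 + variance + irreducible noise. So bias^2 = 357/10 - 13/2 - 1/5 = 29.

29


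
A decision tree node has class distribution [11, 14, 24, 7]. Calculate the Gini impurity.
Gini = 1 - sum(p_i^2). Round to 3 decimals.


Total = 56. Proportions: 11/56, 14/56, 24/56, 7/56. sum(p_i^2) = 0.3004. Gini = 1 - 0.3004 = 0.6996, which rounds to 0.700.

0.700


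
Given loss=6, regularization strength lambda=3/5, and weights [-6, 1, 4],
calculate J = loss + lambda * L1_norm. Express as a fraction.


L1 norm = sum(|w|) = 11. J = 6 + 3/5 * 11 = 63/5.

63/5


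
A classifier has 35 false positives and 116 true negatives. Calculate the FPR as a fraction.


FPR = FP / (FP + TN) = 35 / 151 = 35/151.

35/151


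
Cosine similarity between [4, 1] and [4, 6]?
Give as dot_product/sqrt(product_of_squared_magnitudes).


dot = 22. |a|^2 = 17, |b|^2 = 52. cos = 22/sqrt(884).

22/sqrt(884)


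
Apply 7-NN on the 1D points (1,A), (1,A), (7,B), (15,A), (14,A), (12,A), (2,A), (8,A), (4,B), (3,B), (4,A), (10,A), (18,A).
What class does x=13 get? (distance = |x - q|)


Distances: |1-13|=12, |1-13|=12, |7-13|=6, |15-13|=2, |14-13|=1, |12-13|=1, |2-13|=11, |8-13|=5, |4-13|=9, |3-13|=10, |4-13|=9, |10-13|=3, |18-13|=5. 7 nearest: (14,A), (12,A), (15,A), (10,A), (8,A), (18,A), (7,B). Counts: {'A': 6, 'B': 1}. Majority class: A.

A


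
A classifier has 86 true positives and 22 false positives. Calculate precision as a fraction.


Precision = TP / (TP + FP) = 86 / 108 = 43/54.

43/54


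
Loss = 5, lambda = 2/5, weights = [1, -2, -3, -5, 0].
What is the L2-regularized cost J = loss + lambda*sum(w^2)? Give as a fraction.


L2 sq norm = sum(w^2) = 39. J = 5 + 2/5 * 39 = 103/5.

103/5


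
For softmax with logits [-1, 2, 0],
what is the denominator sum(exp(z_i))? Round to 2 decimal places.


Denom = e^-1=0.3679 + e^2=7.3891 + e^0=1.0000. Sum = 8.7570, which rounds to 8.76.

8.76


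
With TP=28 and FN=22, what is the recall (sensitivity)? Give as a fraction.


Recall = TP / (TP + FN) = 28 / 50 = 14/25.

14/25


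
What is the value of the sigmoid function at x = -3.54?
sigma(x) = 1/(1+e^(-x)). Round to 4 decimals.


sigma(-3.54) = 1/(1+e^(3.54)) = 1/(1+34.466919) = 1/35.466919 = 0.0282.

0.0282


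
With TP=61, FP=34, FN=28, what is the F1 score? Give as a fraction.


Precision = 61/95 = 61/95. Recall = 61/89 = 61/89. F1 = 2*P*R/(P+R) = 61/92.

61/92


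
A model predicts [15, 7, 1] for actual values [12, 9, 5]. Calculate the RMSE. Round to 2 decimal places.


MSE = 9.6667. RMSE = sqrt(9.6667) = 3.11.

3.11


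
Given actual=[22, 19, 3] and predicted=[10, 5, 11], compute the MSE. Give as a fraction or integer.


MSE = (1/3) * ((22-10)^2=144 + (19-5)^2=196 + (3-11)^2=64). Sum = 404. MSE = 404/3.

404/3


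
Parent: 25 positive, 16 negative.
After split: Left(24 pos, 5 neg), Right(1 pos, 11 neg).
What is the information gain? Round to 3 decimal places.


H(parent) = 0.9650. H(left) = 0.6632, H(right) = 0.4138. Weighted = (29/41)*0.6632 + (12/41)*0.4138 = 0.5902. IG = 0.9650 - 0.5902 = 0.3748, which rounds to 0.375.

0.375


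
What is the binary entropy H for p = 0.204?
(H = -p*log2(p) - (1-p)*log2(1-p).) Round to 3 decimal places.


H = -0.204*log2(0.204) - 0.796*log2(0.796) = 0.730.

0.730


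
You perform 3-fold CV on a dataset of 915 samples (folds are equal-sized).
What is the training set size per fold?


Each validation fold has 915/3 = 305 samples. Training set = 915 - 305 = 610.

610


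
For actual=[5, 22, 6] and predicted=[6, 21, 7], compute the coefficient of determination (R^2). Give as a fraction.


Mean(y) = 11. SS_res = 3. SS_tot = 182. R^2 = 1 - 3/(182) = 179/182.

179/182


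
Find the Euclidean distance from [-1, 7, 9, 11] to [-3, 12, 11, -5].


d = sqrt(sum of squared differences). (-1--3)^2=4, (7-12)^2=25, (9-11)^2=4, (11--5)^2=256. Sum = 289.

17


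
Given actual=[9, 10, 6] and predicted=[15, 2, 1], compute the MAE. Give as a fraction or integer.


MAE = (1/3) * (|9-15|=6 + |10-2|=8 + |6-1|=5). Sum = 19. MAE = 19/3.

19/3


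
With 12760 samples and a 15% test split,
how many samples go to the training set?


Test set = 12760 * 15% = 1914. Training set = 12760 - 1914 = 10846.

10846


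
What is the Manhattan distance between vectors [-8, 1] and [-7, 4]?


d = sum of absolute differences: |-8--7|=1 + |1-4|=3 = 4.

4


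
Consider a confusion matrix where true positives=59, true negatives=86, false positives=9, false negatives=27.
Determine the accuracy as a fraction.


Accuracy = (TP + TN) / (TP + TN + FP + FN) = (59 + 86) / 181 = 145/181.

145/181


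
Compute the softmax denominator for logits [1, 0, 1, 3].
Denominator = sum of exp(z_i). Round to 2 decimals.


Denom = e^1=2.7183 + e^0=1.0000 + e^1=2.7183 + e^3=20.0855. Sum = 26.5221, which rounds to 26.52.

26.52


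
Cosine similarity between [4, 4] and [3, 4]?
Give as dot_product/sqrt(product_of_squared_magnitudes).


dot = 28. |a|^2 = 32, |b|^2 = 25. cos = 28/sqrt(800).

28/sqrt(800)


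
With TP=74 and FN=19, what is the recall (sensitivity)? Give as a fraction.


Recall = TP / (TP + FN) = 74 / 93 = 74/93.

74/93


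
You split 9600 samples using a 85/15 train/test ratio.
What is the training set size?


Test set = 9600 * 15% = 1440. Training set = 9600 - 1440 = 8160.

8160


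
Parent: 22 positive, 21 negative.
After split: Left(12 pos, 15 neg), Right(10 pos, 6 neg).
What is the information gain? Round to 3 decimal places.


H(parent) = 0.9996. H(left) = 0.9911, H(right) = 0.9544. Weighted = (27/43)*0.9911 + (16/43)*0.9544 = 0.9774. IG = 0.9996 - 0.9774 = 0.0222, which rounds to 0.022.

0.022


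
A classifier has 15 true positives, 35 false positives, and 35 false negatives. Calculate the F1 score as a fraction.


Precision = 15/50 = 3/10. Recall = 15/50 = 3/10. F1 = 2*P*R/(P+R) = 3/10.

3/10


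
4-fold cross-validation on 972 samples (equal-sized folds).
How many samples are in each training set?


Each validation fold has 972/4 = 243 samples. Training set = 972 - 243 = 729.

729


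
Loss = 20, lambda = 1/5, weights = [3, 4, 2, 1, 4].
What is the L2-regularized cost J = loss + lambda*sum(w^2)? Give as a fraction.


L2 sq norm = sum(w^2) = 46. J = 20 + 1/5 * 46 = 146/5.

146/5


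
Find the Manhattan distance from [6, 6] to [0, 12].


d = sum of absolute differences: |6-0|=6 + |6-12|=6 = 12.

12


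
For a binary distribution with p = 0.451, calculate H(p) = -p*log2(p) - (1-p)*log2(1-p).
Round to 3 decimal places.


H = -0.451*log2(0.451) - 0.549*log2(0.549) = 0.993.

0.993


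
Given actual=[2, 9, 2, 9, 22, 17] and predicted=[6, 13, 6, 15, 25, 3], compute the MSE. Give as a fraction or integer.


MSE = (1/6) * ((2-6)^2=16 + (9-13)^2=16 + (2-6)^2=16 + (9-15)^2=36 + (22-25)^2=9 + (17-3)^2=196). Sum = 289. MSE = 289/6.

289/6


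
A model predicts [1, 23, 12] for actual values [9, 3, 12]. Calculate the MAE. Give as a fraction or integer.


MAE = (1/3) * (|9-1|=8 + |3-23|=20 + |12-12|=0). Sum = 28. MAE = 28/3.

28/3


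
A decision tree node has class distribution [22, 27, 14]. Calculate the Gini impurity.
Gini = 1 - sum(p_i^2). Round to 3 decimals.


Total = 63. Proportions: 22/63, 27/63, 14/63. sum(p_i^2) = 0.3550. Gini = 1 - 0.3550 = 0.6450, which rounds to 0.645.

0.645


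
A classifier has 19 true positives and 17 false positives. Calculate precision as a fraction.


Precision = TP / (TP + FP) = 19 / 36 = 19/36.

19/36


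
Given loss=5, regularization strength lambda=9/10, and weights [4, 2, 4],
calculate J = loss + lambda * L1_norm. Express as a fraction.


L1 norm = sum(|w|) = 10. J = 5 + 9/10 * 10 = 14.

14


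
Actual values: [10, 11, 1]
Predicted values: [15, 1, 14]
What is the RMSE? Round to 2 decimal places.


MSE = 98.0000. RMSE = sqrt(98.0000) = 9.90.

9.90


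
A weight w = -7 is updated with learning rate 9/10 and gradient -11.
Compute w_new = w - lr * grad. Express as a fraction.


w_new = -7 - 9/10 * -11 = -7 - -99/10 = 29/10.

29/10


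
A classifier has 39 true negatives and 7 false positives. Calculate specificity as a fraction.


Specificity = TN / (TN + FP) = 39 / 46 = 39/46.

39/46


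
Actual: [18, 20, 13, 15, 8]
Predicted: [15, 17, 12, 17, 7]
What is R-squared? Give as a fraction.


Mean(y) = 74/5. SS_res = 24. SS_tot = 434/5. R^2 = 1 - 24/(434/5) = 157/217.

157/217


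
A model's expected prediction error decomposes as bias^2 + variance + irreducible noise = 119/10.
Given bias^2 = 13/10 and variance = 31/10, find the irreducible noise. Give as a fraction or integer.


Total error = bias^2 + variance + irreducible noise. So irreducible noise = 119/10 - 13/10 - 31/10 = 15/2.

15/2


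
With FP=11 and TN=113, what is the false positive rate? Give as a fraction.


FPR = FP / (FP + TN) = 11 / 124 = 11/124.

11/124


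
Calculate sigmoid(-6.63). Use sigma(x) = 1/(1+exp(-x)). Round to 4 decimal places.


sigma(-6.63) = 1/(1+e^(6.63)) = 1/(1+757.482171) = 1/758.482171 = 0.0013.

0.0013
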